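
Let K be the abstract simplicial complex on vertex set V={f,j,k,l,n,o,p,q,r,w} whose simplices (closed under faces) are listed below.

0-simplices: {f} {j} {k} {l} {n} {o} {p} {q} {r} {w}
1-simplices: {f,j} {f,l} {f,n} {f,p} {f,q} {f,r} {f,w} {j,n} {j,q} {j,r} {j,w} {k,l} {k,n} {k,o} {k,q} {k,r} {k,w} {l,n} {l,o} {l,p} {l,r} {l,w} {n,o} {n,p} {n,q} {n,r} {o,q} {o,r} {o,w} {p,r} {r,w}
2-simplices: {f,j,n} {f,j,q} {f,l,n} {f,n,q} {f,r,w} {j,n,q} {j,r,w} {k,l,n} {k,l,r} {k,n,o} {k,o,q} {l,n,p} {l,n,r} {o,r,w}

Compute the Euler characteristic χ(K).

n_0=10 n_1=31 n_2=14
χ=+10−31+14=-7

χ(K)=-7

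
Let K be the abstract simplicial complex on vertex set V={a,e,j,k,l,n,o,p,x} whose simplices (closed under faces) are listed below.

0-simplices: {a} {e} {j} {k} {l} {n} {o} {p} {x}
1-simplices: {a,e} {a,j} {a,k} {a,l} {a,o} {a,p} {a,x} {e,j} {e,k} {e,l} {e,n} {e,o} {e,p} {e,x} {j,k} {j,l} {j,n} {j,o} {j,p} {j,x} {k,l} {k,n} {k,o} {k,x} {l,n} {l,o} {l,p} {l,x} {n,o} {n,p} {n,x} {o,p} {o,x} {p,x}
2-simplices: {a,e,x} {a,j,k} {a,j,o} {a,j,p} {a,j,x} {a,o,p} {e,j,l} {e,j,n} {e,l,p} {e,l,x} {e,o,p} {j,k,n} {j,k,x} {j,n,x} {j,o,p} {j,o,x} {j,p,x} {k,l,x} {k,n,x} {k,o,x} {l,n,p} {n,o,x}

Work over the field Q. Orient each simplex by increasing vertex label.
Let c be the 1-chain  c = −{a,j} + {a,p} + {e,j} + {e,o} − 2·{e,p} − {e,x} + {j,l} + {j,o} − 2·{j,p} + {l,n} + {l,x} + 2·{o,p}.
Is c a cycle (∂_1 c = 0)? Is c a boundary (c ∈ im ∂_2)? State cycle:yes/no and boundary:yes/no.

cycle:no boundary:no

n_0=9 n_1=34 n_2=22  [Q]
∂1: piv[ae,aj,ak,al,ao,ap,ax,en] rk=8  ker:ej,ek,el,eo,ep,ex,jk,jl,jn,jo,jp,jx,kl,kn,ko,kx,ln,lo,lp,lx,no,np,nx,op,ox,px
∂2: piv[aex,ajk,ajo,ajp,ajx,aop,ejl,ejn,elp,elx,eop,jkn,jkx,jnx,jox,jpx,klx,kox,lnp,nox] rk=20  ker:jop,knx
∂1c = {e} − {l} + {n} − {p}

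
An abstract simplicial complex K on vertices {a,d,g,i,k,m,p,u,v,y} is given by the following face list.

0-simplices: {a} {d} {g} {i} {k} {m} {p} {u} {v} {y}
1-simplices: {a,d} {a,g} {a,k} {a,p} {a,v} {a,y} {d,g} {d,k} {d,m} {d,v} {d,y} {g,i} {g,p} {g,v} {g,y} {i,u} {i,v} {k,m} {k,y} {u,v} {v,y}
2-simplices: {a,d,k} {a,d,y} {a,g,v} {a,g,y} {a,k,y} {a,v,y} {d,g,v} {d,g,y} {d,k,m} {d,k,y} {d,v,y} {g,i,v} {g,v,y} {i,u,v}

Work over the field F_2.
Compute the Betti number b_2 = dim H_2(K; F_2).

b_2=3

n_0=10 n_1=21 n_2=14  [Z2]
∂1: piv[ad,ag,ak,ap,av,ay,dm,gi,iu] rk=9  ker:dg,dk,dv,dy,gp,gv,gy,iv,km,ky,uv,vy
∂2: piv[adk,ady,agv,agy,aky,avy,dgv,dgy,dkm,giv,iuv] rk=11  ker:dky,dvy,gvy
b_2=(14−11)−0=3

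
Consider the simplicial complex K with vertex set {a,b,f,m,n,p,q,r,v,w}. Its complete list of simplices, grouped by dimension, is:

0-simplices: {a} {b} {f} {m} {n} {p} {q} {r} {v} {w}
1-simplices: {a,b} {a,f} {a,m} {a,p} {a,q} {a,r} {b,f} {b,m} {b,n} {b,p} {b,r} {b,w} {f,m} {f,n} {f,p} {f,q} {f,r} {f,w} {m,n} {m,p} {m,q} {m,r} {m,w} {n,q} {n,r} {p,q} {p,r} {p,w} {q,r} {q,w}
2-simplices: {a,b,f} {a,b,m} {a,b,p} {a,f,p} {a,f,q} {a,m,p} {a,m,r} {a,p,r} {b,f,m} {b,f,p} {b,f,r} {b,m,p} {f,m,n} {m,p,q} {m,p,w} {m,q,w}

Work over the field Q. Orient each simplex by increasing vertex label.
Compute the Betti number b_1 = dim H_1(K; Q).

b_1=8

n_0=10 n_1=30 n_2=16  [Q]
∂1: piv[ab,af,am,ap,aq,ar,bn,bw] rk=8  ker:bf,bm,bp,br,fm,fn,fp,fq,fr,fw,mn,mp,mq,mr,mw,nq,nr,pq,pr,pw,qr,qw
∂2: piv[abf,abm,abp,afp,afq,amp,amr,apr,bfm,bfr,fmn,mpq,mpw,mqw] rk=14  ker:bfp,bmp
b_1=(30−8)−14=8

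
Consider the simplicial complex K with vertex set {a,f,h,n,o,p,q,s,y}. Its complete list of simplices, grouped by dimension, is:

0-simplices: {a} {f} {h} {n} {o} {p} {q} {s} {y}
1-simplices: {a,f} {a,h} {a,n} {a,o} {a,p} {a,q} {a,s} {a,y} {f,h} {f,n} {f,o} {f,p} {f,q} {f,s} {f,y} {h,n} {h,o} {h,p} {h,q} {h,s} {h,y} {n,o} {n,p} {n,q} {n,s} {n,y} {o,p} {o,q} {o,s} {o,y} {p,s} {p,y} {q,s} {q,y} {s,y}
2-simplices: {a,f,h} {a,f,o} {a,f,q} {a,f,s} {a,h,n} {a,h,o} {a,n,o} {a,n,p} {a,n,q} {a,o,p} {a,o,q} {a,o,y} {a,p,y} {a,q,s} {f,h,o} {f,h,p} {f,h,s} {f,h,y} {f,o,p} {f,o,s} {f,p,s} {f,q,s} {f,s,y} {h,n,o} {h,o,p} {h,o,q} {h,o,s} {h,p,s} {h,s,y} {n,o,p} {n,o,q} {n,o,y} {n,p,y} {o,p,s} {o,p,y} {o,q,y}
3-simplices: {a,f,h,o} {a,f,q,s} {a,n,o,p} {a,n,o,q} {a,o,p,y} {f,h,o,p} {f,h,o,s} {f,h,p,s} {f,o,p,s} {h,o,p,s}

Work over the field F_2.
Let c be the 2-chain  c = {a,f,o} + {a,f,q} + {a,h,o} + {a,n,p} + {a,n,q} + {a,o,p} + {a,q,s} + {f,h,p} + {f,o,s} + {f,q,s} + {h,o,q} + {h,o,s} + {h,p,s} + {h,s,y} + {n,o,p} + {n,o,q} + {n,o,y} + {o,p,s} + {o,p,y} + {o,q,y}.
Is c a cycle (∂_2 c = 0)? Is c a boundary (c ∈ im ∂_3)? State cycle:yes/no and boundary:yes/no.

n_0=9 n_1=35 n_2=36 n_3=10  [Z2]
∂1: piv[af,ah,an,ao,ap,aq,as,ay] rk=8  ker:fh,fn,fo,fp,fq,fs,fy,hn,ho,hp,hq,hs,hy,no,np,nq,ns,ny,op,oq,os,oy,ps,py,qs,qy,sy
∂2: piv[afh,afo,afq,afs,ahn,aho,ano,anp,anq,aop,aoq,aoy,apy,aqs,fhp,fhs,fhy,fop,fos,fps,fsy,hoq,noy,oqy] rk=24  ker:fho,fqs,hno,hop,hos,hps,hsy,nop,noq,npy,ops,opy
∂3: piv[afho,afqs,anop,anoq,aopy,fhop,fhos,fhps,fops] rk=9  ker:hops
∂2c = {a,h} + {a,o} + {a,q} + {a,s} + {f,h} + {f,p} + {h,o} + {h,q} + {h,s} + {h,y} + {n,o} + {n,y} + {o,q} + {o,s} + {o,y} + {p,y} + {q,y} + {s,y}

cycle:no boundary:no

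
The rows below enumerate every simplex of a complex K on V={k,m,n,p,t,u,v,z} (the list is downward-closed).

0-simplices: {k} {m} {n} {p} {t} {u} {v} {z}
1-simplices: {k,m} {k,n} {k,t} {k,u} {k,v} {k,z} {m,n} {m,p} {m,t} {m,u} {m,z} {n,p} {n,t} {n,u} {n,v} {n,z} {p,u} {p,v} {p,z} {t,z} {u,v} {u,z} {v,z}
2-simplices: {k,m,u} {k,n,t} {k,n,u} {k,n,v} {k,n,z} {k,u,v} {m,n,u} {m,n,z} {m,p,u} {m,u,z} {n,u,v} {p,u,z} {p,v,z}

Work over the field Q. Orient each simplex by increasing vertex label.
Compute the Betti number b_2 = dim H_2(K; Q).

n_0=8 n_1=23 n_2=13  [Q]
∂1: piv[km,kn,kt,ku,kv,kz,mp] rk=7  ker:mn,mt,mu,mz,np,nt,nu,nv,nz,pu,pv,pz,tz,uv,uz,vz
∂2: piv[kmu,knt,knu,knv,knz,kuv,mnu,mnz,mpu,muz,puz,pvz] rk=12  ker:nuv
b_2=(13−12)−0=1

b_2=1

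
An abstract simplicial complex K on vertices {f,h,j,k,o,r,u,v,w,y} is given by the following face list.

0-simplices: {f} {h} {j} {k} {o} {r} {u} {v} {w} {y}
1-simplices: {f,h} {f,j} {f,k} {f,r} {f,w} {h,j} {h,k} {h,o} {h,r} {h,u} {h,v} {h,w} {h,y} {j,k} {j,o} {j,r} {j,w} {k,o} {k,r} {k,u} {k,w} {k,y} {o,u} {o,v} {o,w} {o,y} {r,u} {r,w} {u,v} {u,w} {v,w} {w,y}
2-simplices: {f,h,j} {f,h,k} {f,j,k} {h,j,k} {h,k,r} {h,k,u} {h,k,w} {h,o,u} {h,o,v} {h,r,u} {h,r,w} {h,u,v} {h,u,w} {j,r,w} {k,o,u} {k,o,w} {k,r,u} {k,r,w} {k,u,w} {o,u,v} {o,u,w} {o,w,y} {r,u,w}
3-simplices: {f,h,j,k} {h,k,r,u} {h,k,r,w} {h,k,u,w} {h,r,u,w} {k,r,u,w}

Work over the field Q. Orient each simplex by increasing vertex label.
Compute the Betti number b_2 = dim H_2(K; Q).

b_2=2

n_0=10 n_1=32 n_2=23 n_3=6  [Q]
∂1: piv[fh,fj,fk,fr,fw,ho,hu,hv,hy] rk=9  ker:hj,hk,hr,hw,jk,jo,jr,jw,ko,kr,ku,kw,ky,ou,ov,ow,oy,ru,rw,uv,uw,vw,wy
∂2: piv[fhj,fhk,fjk,hkr,hku,hkw,hou,hov,hru,hrw,huv,huw,jrw,kou,kow,owy] rk=16  ker:hjk,kru,krw,kuw,ouv,ouw,ruw
∂3: piv[fhjk,hkru,hkrw,hkuw,hruw] rk=5  ker:kruw
b_2=(23−16)−5=2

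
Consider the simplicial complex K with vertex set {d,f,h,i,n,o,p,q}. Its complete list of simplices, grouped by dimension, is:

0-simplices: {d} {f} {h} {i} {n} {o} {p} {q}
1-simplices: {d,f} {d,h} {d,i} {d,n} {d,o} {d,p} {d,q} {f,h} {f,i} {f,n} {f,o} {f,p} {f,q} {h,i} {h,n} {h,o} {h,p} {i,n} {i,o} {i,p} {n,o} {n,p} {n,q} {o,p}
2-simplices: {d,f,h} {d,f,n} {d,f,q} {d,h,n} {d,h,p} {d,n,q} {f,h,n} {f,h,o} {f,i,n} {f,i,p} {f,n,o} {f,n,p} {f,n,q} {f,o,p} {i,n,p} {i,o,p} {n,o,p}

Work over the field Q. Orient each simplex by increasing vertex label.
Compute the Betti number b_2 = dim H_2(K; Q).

b_2=4

n_0=8 n_1=24 n_2=17  [Q]
∂1: piv[df,dh,di,dn,do,dp,dq] rk=7  ker:fh,fi,fn,fo,fp,fq,hi,hn,ho,hp,in,io,ip,no,np,nq,op
∂2: piv[dfh,dfn,dfq,dhn,dhp,dnq,fho,fin,fip,fno,fnp,fop,iop] rk=13  ker:fhn,fnq,inp,nop
b_2=(17−13)−0=4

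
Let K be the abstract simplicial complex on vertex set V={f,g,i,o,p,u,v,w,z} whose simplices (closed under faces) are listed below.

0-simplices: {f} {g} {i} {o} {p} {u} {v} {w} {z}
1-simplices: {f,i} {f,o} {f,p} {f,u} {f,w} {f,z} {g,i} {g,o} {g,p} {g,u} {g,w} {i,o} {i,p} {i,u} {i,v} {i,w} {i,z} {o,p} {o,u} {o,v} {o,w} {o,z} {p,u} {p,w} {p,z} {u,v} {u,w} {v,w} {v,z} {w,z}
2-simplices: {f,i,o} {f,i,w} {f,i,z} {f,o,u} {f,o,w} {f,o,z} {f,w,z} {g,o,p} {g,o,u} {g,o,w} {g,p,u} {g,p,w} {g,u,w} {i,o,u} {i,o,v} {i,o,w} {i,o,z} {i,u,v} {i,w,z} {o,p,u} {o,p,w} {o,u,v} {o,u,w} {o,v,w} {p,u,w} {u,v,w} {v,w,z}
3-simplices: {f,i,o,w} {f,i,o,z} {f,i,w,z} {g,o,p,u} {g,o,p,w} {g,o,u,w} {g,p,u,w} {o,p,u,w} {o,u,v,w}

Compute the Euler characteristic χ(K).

χ(K)=-3

n_0=9 n_1=30 n_2=27 n_3=9
χ=+9−30+27−9=-3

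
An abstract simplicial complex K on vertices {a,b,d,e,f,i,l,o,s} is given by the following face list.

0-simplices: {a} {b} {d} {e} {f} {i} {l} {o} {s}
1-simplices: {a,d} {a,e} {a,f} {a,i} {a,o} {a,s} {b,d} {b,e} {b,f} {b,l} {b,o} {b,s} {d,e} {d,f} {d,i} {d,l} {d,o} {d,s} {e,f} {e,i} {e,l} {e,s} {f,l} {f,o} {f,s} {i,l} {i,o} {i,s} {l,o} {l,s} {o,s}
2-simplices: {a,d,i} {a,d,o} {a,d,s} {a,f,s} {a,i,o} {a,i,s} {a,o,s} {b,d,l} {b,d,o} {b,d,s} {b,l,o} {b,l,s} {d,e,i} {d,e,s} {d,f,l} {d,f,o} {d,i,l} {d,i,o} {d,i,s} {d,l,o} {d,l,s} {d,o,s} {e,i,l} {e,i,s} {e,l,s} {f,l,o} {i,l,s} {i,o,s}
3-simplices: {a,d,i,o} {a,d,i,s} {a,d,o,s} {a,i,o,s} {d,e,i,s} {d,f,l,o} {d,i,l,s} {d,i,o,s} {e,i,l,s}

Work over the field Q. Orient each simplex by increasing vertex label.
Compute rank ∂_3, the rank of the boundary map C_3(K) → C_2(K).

n_0=9 n_1=31 n_2=28 n_3=9  [Q]
∂1: piv[ad,ae,af,ai,ao,as,bd,bl] rk=8  ker:be,bf,bo,bs,de,df,di,dl,do,ds,ef,ei,el,es,fl,fo,fs,il,io,is,lo,ls,os
∂2: piv[adi,ado,ads,afs,aio,ais,aos,bdl,bdo,bds,blo,bls,dei,des,dfl,dfo,dil,eil] rk=18  ker:dio,dis,dlo,dls,dos,eis,els,flo,ils,ios
∂3: piv[adio,adis,ados,aios,deis,dflo,dils,eils] rk=8  ker:dios
rk∂_3=8

rank∂_3=8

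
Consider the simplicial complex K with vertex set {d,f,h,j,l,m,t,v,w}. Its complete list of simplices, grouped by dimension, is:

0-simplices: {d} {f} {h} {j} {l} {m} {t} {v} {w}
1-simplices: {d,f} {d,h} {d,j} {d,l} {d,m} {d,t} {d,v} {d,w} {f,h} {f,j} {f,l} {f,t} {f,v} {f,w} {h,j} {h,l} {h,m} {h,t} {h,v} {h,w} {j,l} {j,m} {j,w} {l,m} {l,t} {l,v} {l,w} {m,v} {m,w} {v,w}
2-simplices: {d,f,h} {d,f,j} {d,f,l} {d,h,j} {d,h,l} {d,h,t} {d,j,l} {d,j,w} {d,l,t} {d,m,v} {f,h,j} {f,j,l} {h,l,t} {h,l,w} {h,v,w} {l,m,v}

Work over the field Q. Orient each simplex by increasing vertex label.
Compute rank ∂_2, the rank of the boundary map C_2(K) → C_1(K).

n_0=9 n_1=30 n_2=16  [Q]
∂1: piv[df,dh,dj,dl,dm,dt,dv,dw] rk=8  ker:fh,fj,fl,ft,fv,fw,hj,hl,hm,ht,hv,hw,jl,jm,jw,lm,lt,lv,lw,mv,mw,vw
∂2: piv[dfh,dfj,dfl,dhj,dhl,dht,djl,djw,dlt,dmv,hlw,hvw,lmv] rk=13  ker:fhj,fjl,hlt
rk∂_2=13

rank∂_2=13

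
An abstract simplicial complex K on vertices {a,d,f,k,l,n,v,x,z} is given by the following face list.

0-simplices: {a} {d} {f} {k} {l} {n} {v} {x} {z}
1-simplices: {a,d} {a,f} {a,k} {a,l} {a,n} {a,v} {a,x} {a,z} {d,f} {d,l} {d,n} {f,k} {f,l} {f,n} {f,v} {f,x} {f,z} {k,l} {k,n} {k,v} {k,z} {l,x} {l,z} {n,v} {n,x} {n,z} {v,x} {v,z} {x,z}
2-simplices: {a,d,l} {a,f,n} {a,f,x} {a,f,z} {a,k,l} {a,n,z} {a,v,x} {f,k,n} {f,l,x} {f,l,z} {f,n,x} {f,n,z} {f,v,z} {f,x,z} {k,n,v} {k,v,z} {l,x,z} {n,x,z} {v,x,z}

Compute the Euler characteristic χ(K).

χ(K)=-1

n_0=9 n_1=29 n_2=19
χ=+9−29+19=-1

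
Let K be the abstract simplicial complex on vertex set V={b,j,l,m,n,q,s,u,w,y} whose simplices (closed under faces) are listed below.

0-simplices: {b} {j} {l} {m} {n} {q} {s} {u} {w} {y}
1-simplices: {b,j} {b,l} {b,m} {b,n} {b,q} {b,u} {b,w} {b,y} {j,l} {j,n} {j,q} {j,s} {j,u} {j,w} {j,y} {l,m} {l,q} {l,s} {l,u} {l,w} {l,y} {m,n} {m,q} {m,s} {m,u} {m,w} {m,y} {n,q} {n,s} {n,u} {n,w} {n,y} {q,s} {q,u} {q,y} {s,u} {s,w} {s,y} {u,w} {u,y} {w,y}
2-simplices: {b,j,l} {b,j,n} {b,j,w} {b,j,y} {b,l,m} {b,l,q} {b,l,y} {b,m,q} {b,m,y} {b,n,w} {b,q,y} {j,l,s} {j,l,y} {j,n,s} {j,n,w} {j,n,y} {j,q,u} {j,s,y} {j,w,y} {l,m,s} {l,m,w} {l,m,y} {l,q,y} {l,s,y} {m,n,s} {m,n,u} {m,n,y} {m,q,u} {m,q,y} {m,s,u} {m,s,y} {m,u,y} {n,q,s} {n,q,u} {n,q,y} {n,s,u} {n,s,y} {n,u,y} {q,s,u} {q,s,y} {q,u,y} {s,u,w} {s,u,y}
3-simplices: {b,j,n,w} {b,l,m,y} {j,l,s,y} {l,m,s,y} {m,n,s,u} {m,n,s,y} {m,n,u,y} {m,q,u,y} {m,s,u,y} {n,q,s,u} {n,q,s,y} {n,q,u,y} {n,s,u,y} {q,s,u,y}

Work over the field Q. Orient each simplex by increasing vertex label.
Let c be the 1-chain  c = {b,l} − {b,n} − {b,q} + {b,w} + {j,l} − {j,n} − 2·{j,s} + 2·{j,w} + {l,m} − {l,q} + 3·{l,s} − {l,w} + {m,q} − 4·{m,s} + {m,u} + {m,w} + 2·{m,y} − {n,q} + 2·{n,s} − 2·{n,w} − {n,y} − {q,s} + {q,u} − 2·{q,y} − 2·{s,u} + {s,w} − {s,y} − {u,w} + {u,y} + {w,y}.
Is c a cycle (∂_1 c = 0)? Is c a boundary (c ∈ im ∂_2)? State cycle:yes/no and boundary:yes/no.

cycle:yes boundary:yes

n_0=10 n_1=41 n_2=43 n_3=14  [Q]
∂1: piv[bj,bl,bm,bn,bq,bu,bw,by,js] rk=9  ker:jl,jn,jq,ju,jw,jy,lm,lq,ls,lu,lw,ly,mn,mq,ms,mu,mw,my,nq,ns,nu,nw,ny,qs,qu,qy,su,sw,sy,uw,uy,wy
∂2: piv[bjl,bjn,bjw,bjy,blm,blq,bly,bmq,bmy,bnw,bqy,jls,jns,jny,jqu,jsy,jwy,lms,lmw,mns,mnu,mqu,msu,muy,nqs,nqu,suw] rk=27  ker:jly,jnw,lmy,lqy,lsy,mny,mqy,msy,nqy,nsu,nsy,nuy,qsu,qsy,quy,suy
∂3: piv[bjnw,blmy,jlsy,lmsy,mnsu,mnsy,mnuy,mquy,msuy,nqsu,nqsy,nquy] rk=12  ker:nsuy,qsuy
∂1c = 0
c vs im∂2: reduces to 0 ⇒ boundary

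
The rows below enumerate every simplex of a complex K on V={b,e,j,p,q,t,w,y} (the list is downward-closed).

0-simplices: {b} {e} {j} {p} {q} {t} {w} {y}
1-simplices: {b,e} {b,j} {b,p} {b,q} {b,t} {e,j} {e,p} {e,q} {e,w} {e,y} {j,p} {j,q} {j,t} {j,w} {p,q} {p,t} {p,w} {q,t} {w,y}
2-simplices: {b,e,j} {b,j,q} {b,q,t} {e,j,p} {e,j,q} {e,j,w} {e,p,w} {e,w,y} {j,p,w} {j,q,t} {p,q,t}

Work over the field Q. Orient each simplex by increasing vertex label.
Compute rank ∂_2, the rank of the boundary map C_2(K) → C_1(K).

n_0=8 n_1=19 n_2=11  [Q]
∂1: piv[be,bj,bp,bq,bt,ew,ey] rk=7  ker:ej,ep,eq,jp,jq,jt,jw,pq,pt,pw,qt,wy
∂2: piv[bej,bjq,bqt,ejp,ejq,ejw,epw,ewy,jqt,pqt] rk=10  ker:jpw
rk∂_2=10

rank∂_2=10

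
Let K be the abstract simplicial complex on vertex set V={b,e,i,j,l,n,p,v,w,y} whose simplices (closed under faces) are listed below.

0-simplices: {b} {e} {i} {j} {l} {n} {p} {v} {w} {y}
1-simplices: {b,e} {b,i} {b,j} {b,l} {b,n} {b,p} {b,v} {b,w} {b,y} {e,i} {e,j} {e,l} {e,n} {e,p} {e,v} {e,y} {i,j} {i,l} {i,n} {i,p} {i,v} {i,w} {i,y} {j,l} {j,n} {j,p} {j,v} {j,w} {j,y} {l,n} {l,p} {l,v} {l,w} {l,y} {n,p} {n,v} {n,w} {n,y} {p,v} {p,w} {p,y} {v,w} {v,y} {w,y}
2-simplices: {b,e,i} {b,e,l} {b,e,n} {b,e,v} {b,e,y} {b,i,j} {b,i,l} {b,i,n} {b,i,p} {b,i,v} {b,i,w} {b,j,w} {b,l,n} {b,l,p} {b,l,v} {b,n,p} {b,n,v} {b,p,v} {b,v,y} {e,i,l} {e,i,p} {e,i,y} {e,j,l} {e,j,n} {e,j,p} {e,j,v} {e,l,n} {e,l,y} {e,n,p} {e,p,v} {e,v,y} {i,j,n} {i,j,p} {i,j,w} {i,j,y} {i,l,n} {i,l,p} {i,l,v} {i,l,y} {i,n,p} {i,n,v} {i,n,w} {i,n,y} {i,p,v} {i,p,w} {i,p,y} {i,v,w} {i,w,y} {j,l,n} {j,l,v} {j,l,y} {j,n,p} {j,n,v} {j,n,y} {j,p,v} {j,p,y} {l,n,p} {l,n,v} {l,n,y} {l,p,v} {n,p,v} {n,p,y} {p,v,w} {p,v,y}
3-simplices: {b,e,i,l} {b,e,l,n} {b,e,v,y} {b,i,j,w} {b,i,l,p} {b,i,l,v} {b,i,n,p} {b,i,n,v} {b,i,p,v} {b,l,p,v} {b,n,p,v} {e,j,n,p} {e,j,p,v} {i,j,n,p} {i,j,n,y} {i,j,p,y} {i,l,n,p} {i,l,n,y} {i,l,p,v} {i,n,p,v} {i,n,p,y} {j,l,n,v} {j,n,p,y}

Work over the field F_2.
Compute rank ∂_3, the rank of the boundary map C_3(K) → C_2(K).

n_0=10 n_1=44 n_2=64 n_3=23  [Z2]
∂1: piv[be,bi,bj,bl,bn,bp,bv,bw,by] rk=9  ker:ei,ej,el,en,ep,ev,ey,ij,il,in,ip,iv,iw,iy,jl,jn,jp,jv,jw,jy,ln,lp,lv,lw,ly,np,nv,nw,ny,pv,pw,py,vw,vy,wy
∂2: piv[bei,bel,ben,bev,bey,bij,bil,bin,bip,biv,biw,bjw,bln,blp,blv,bnp,bnv,bpv,bvy,eip,eiy,ejl,ejn,ejp,ejv,ely,ijn,ijy,inw,iny,ipw,ipy,ivw,iwy] rk=34  ker:eil,eln,enp,epv,evy,ijp,ijw,iln,ilp,ilv,ily,inp,inv,ipv,jln,jlv,jly,jnp,jnv,jny,jpv,jpy,lnp,lnv,lny,lpv,npv,npy,pvw,pvy
∂3: piv[beil,beln,bevy,bijw,bilp,bilv,binp,binv,bipv,blpv,bnpv,ejnp,ejpv,ijnp,ijny,ijpy,ilnp,ilny,inpy,jlnv] rk=20  ker:ilpv,inpv,jnpy
rk∂_3=20

rank∂_3=20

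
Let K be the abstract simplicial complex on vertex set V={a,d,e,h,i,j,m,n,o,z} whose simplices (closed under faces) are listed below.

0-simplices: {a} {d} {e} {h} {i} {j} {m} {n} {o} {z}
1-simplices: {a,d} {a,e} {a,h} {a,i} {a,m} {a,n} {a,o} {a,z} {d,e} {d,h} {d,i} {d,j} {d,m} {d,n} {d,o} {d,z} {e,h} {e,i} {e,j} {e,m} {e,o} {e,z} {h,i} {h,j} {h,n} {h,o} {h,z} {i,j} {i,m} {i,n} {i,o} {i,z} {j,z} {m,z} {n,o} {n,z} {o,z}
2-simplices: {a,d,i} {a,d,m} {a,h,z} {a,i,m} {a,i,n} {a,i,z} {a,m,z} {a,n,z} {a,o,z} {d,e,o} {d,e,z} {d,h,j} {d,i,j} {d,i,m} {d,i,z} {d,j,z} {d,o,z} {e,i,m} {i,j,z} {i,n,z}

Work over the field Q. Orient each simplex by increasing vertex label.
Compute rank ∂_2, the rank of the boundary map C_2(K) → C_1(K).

n_0=10 n_1=37 n_2=20  [Q]
∂1: piv[ad,ae,ah,ai,am,an,ao,az,dj] rk=9  ker:de,dh,di,dm,dn,do,dz,eh,ei,ej,em,eo,ez,hi,hj,hn,ho,hz,ij,im,in,io,iz,jz,mz,no,nz,oz
∂2: piv[adi,adm,ahz,aim,ain,aiz,amz,anz,aoz,deo,dez,dhj,dij,diz,djz,doz,eim] rk=17  ker:dim,ijz,inz
rk∂_2=17

rank∂_2=17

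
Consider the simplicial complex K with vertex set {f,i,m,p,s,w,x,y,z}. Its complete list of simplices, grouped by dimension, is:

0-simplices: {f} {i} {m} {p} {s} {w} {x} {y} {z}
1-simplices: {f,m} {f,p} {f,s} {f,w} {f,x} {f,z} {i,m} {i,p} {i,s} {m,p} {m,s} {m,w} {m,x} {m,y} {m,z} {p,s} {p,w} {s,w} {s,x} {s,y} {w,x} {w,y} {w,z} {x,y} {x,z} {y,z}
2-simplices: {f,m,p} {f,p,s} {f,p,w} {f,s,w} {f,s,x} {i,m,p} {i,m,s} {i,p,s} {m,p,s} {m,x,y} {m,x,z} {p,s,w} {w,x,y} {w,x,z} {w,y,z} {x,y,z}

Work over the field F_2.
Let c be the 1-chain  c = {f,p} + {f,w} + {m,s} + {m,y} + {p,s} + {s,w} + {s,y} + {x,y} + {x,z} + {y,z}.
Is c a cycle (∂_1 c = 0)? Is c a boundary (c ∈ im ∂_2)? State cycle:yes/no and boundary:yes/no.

n_0=9 n_1=26 n_2=16  [Z2]
∂1: piv[fm,fp,fs,fw,fx,fz,im,my] rk=8  ker:ip,is,mp,ms,mw,mx,mz,ps,pw,sw,sx,sy,wx,wy,wz,xy,xz,yz
∂2: piv[fmp,fps,fpw,fsw,fsx,imp,ims,ips,mxy,mxz,wxy,wxz,wyz] rk=13  ker:mps,psw,xyz
∂1c = 0
c vs im∂2: residual ≠ 0 ⇒ not boundary

cycle:yes boundary:no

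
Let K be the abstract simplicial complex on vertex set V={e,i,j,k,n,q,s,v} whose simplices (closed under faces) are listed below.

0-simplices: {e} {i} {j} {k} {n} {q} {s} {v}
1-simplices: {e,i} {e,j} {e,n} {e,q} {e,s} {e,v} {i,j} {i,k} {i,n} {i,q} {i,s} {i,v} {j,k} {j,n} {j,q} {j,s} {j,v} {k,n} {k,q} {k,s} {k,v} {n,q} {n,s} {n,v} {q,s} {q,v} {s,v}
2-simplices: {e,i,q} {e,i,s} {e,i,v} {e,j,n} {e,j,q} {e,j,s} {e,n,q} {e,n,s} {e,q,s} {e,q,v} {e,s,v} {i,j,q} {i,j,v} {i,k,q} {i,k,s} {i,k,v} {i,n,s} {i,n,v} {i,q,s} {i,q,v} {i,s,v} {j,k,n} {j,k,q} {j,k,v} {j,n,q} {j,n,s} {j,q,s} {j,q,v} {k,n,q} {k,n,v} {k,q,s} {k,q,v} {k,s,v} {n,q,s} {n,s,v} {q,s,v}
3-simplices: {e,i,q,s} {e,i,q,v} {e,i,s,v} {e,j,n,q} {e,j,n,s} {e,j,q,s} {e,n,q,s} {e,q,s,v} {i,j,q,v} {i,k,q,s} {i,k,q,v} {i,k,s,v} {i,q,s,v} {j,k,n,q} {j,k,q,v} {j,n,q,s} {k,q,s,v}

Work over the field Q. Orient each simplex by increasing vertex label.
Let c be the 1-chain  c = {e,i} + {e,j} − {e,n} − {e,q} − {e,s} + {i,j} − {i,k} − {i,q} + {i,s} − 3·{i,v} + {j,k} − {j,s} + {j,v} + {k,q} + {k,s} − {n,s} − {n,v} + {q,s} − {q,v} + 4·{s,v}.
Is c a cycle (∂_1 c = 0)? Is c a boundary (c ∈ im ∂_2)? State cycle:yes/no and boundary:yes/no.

cycle:no boundary:no

n_0=8 n_1=27 n_2=36 n_3=17  [Q]
∂1: piv[ei,ej,en,eq,es,ev,ik] rk=7  ker:ij,in,iq,is,iv,jk,jn,jq,js,jv,kn,kq,ks,kv,nq,ns,nv,qs,qv,sv
∂2: piv[eiq,eis,eiv,ejn,ejq,ejs,enq,ens,eqs,eqv,esv,ijq,ijv,ikq,iks,ikv,ins,inv,jkn,jkq] rk=20  ker:iqs,iqv,isv,jkv,jnq,jns,jqs,jqv,knq,knv,kqs,kqv,ksv,nqs,nsv,qsv
∂3: piv[eiqs,eiqv,eisv,ejnq,ejns,ejqs,enqs,eqsv,ijqv,ikqs,ikqv,iksv,jknq,jkqv] rk=14  ker:iqsv,jnqs,kqsv
∂1c = {e} + 4·{i} + {j} − 2·{k} + {n} − {q} − 4·{s}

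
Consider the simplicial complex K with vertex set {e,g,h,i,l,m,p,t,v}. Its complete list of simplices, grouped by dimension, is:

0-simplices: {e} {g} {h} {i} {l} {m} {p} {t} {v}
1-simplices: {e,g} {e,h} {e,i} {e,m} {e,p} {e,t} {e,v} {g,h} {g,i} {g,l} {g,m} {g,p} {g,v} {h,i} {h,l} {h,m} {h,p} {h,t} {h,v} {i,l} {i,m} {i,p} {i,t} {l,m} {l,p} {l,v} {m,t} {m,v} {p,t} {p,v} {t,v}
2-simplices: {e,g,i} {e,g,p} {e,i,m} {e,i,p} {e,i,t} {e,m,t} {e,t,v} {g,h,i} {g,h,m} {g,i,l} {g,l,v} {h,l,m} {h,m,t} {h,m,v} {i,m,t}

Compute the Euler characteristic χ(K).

χ(K)=-7

n_0=9 n_1=31 n_2=15
χ=+9−31+15=-7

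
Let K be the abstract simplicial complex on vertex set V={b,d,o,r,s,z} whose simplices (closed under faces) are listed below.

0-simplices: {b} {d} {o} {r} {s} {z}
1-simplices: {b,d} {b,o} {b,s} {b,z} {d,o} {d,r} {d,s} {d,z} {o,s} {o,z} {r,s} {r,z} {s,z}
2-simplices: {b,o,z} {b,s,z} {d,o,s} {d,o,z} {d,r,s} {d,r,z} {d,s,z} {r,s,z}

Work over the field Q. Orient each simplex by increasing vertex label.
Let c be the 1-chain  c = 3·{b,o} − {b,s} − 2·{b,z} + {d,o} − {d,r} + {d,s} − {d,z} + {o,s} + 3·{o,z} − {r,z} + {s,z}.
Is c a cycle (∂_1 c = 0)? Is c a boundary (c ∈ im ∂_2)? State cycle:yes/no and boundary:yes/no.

n_0=6 n_1=13 n_2=8  [Q]
∂1: piv[bd,bo,bs,bz,dr] rk=5  ker:do,ds,dz,os,oz,rs,rz,sz
∂2: piv[boz,bsz,dos,doz,drs,drz,dsz] rk=7  ker:rsz
∂1c = 0
c vs im∂2: reduces to 0 ⇒ boundary

cycle:yes boundary:yes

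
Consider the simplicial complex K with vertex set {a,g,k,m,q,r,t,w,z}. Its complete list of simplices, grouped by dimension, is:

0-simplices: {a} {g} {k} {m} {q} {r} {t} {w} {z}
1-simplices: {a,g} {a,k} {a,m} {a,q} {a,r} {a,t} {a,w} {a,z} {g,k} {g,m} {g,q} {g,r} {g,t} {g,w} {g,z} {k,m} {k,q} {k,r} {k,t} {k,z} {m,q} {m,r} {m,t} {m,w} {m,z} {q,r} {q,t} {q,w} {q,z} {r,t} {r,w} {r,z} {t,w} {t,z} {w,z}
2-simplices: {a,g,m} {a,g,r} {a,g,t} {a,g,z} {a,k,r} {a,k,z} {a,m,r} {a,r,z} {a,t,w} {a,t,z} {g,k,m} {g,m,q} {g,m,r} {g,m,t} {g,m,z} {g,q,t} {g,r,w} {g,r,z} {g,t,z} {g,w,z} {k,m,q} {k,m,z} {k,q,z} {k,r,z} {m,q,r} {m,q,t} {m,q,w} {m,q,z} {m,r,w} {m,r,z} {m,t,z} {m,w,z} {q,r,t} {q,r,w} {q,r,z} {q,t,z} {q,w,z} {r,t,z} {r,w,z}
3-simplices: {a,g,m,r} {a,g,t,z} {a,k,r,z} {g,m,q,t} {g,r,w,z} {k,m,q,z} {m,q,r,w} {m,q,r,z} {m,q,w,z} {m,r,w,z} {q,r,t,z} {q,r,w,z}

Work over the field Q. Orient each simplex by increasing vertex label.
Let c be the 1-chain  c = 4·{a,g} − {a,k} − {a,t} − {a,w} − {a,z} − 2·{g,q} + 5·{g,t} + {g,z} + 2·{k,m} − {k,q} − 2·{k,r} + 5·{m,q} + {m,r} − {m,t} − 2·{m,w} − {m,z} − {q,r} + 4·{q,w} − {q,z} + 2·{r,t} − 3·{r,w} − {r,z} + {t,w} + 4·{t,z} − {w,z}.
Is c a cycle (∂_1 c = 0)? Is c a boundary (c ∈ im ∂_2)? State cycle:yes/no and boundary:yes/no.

cycle:yes boundary:yes

n_0=9 n_1=35 n_2=39 n_3=12  [Q]
∂1: piv[ag,ak,am,aq,ar,at,aw,az] rk=8  ker:gk,gm,gq,gr,gt,gw,gz,km,kq,kr,kt,kz,mq,mr,mt,mw,mz,qr,qt,qw,qz,rt,rw,rz,tw,tz,wz
∂2: piv[agm,agr,agt,agz,akr,akz,amr,arz,atw,atz,gkm,gmq,gmt,gmz,gqt,grw,gwz,kmq,kmz,kqz,mqr,mqw,mrw,qrt] rk=24  ker:gmr,grz,gtz,krz,mqt,mqz,mrz,mtz,mwz,qrw,qrz,qtz,qwz,rtz,rwz
∂3: piv[agmr,agtz,akrz,gmqt,grwz,kmqz,mqrw,mqrz,mqwz,mrwz,qrtz] rk=11  ker:qrwz
∂1c = 0
c vs im∂2: reduces to 0 ⇒ boundary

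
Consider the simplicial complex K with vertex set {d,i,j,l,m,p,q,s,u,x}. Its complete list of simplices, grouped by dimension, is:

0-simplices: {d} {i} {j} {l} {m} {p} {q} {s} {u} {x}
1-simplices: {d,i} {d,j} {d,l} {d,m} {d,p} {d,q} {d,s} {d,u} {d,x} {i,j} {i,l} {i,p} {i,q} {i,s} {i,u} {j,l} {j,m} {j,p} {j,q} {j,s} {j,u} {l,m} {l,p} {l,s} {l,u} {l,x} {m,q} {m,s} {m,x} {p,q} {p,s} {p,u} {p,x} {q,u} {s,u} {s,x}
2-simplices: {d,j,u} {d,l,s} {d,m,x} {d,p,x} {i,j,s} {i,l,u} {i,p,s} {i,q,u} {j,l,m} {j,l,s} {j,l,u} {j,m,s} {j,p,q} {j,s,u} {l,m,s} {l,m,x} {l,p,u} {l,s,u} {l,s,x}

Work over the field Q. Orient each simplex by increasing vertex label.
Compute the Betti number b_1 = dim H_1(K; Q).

n_0=10 n_1=36 n_2=19  [Q]
∂1: piv[di,dj,dl,dm,dp,dq,ds,du,dx] rk=9  ker:ij,il,ip,iq,is,iu,jl,jm,jp,jq,js,ju,lm,lp,ls,lu,lx,mq,ms,mx,pq,ps,pu,px,qu,su,sx
∂2: piv[dju,dls,dmx,dpx,ijs,ilu,ips,iqu,jlm,jls,jlu,jms,jpq,jsu,lmx,lpu,lsx] rk=17  ker:lms,lsu
b_1=(36−9)−17=10

b_1=10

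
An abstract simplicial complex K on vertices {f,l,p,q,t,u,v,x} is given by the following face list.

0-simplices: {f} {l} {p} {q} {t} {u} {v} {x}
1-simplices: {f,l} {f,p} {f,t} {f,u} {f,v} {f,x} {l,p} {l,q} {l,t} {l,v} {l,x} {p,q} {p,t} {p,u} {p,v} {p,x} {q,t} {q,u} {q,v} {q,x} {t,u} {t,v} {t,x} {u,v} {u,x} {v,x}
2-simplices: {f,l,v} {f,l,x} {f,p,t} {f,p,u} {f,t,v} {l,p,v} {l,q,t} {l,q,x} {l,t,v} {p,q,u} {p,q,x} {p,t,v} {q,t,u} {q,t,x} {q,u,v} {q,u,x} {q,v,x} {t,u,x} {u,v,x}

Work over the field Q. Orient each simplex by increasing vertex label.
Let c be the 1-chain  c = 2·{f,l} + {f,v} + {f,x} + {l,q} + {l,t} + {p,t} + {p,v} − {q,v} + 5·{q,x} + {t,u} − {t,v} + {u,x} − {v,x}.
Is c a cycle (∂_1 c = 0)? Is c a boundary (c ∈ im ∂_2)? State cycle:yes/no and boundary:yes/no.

cycle:no boundary:no

n_0=8 n_1=26 n_2=19  [Q]
∂1: piv[fl,fp,ft,fu,fv,fx,lq] rk=7  ker:lp,lt,lv,lx,pq,pt,pu,pv,px,qt,qu,qv,qx,tu,tv,tx,uv,ux,vx
∂2: piv[flv,flx,fpt,fpu,ftv,lpv,lqt,lqx,ltv,pqu,pqx,ptv,qtu,qtx,quv,qux,qvx] rk=17  ker:tux,uvx
∂1c = −4·{f} − 2·{p} − 3·{q} + 2·{t} + {v} + 6·{x}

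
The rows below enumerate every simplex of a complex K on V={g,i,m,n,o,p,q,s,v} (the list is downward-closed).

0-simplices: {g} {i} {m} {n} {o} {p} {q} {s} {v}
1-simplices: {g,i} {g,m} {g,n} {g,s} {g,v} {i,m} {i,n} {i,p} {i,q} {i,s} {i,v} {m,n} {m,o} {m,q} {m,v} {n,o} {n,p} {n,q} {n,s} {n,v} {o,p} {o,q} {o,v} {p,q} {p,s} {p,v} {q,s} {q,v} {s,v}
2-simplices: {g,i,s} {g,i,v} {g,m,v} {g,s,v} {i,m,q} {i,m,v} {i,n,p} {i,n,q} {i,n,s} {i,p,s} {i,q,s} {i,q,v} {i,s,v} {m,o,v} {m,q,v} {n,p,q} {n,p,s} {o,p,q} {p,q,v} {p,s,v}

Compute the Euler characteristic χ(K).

χ(K)=0

n_0=9 n_1=29 n_2=20
χ=+9−29+20=0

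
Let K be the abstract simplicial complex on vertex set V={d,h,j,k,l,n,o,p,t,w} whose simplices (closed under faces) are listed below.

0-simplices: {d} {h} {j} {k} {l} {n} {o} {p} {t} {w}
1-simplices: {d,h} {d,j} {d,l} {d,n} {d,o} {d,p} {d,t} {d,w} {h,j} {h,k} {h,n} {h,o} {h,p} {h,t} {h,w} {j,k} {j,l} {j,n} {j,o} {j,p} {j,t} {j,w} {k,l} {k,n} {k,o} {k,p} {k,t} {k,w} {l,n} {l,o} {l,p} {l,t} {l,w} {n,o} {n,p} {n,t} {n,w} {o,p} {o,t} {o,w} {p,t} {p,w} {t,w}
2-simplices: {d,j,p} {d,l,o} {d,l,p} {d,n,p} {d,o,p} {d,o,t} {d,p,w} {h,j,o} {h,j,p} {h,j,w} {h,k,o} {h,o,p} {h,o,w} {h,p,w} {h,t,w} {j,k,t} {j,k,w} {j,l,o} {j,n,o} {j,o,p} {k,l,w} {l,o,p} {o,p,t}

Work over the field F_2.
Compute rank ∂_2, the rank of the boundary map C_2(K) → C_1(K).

n_0=10 n_1=43 n_2=23  [Z2]
∂1: piv[dh,dj,dl,dn,do,dp,dt,dw,hk] rk=9  ker:hj,hn,ho,hp,ht,hw,jk,jl,jn,jo,jp,jt,jw,kl,kn,ko,kp,kt,kw,ln,lo,lp,lt,lw,no,np,nt,nw,op,ot,ow,pt,pw,tw
∂2: piv[djp,dlo,dlp,dnp,dop,dot,dpw,hjo,hjp,hjw,hko,hop,how,hpw,htw,jkt,jkw,jlo,jno,klw,opt] rk=21  ker:jop,lop
rk∂_2=21

rank∂_2=21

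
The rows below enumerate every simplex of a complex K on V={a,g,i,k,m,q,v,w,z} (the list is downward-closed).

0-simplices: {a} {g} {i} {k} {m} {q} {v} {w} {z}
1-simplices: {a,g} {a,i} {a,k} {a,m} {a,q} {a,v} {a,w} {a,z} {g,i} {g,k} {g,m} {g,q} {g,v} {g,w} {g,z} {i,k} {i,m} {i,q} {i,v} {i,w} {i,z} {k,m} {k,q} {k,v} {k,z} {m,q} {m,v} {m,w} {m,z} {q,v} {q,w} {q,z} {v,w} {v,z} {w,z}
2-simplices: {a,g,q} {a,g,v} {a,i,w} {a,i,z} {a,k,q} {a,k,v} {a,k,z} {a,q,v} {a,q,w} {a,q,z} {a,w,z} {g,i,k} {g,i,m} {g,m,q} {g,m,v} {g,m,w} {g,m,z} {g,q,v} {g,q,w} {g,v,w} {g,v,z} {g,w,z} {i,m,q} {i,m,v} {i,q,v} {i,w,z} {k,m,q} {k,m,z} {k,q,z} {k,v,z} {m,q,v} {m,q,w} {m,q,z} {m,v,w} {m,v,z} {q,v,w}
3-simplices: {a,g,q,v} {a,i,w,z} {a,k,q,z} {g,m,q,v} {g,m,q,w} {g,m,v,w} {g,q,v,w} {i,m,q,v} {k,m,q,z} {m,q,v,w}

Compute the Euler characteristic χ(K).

χ(K)=0

n_0=9 n_1=35 n_2=36 n_3=10
χ=+9−35+36−10=0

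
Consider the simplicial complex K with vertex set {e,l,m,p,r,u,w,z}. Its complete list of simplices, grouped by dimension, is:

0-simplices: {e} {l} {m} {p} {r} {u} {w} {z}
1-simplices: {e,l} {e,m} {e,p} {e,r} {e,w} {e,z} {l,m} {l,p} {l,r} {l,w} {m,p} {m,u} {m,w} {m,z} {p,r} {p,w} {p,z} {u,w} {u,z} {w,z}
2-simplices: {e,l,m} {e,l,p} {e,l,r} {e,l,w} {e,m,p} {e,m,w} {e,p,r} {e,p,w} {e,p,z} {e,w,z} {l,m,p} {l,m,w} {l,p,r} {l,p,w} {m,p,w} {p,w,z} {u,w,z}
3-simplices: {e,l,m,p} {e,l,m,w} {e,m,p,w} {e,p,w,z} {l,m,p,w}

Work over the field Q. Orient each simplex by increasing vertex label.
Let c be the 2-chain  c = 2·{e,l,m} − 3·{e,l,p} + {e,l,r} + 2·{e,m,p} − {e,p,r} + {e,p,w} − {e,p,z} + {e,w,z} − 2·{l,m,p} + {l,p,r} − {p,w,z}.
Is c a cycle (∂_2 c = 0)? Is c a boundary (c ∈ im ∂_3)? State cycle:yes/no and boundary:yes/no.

cycle:yes boundary:no

n_0=8 n_1=20 n_2=17 n_3=5  [Q]
∂1: piv[el,em,ep,er,ew,ez,mu] rk=7  ker:lm,lp,lr,lw,mp,mw,mz,pr,pw,pz,uw,uz,wz
∂2: piv[elm,elp,elr,elw,emp,emw,epr,epw,epz,ewz,uwz] rk=11  ker:lmp,lmw,lpr,lpw,mpw,pwz
∂3: piv[elmp,elmw,empw,epwz,lmpw] rk=5
∂2c = 0
c vs im∂3: residual ≠ 0 ⇒ not boundary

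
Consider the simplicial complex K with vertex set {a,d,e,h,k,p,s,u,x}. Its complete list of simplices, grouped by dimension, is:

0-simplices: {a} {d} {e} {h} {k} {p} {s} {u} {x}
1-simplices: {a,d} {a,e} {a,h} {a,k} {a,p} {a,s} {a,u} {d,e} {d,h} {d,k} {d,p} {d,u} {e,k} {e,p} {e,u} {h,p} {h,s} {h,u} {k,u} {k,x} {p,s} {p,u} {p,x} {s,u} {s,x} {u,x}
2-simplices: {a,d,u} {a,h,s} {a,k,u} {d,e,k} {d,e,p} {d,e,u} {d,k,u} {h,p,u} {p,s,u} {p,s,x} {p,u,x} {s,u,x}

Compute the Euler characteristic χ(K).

n_0=9 n_1=26 n_2=12
χ=+9−26+12=-5

χ(K)=-5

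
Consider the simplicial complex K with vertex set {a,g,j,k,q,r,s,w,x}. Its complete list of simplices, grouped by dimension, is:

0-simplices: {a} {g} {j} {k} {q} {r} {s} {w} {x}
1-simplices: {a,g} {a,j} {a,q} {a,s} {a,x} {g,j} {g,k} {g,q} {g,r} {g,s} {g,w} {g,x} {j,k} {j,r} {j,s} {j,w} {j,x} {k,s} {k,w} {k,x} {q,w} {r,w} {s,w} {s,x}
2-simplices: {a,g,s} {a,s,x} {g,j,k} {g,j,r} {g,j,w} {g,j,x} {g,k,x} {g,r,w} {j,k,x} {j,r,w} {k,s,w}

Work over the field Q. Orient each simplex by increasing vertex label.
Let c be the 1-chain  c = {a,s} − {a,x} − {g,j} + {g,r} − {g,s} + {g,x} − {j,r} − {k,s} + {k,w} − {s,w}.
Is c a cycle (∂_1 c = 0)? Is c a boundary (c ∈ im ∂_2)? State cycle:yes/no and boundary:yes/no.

n_0=9 n_1=24 n_2=11  [Q]
∂1: piv[ag,aj,aq,as,ax,gk,gr,gw] rk=8  ker:gj,gq,gs,gx,jk,jr,js,jw,jx,ks,kw,kx,qw,rw,sw,sx
∂2: piv[ags,asx,gjk,gjr,gjw,gjx,gkx,grw,ksw] rk=9  ker:jkx,jrw
∂1c = 0
c vs im∂2: residual ≠ 0 ⇒ not boundary

cycle:yes boundary:no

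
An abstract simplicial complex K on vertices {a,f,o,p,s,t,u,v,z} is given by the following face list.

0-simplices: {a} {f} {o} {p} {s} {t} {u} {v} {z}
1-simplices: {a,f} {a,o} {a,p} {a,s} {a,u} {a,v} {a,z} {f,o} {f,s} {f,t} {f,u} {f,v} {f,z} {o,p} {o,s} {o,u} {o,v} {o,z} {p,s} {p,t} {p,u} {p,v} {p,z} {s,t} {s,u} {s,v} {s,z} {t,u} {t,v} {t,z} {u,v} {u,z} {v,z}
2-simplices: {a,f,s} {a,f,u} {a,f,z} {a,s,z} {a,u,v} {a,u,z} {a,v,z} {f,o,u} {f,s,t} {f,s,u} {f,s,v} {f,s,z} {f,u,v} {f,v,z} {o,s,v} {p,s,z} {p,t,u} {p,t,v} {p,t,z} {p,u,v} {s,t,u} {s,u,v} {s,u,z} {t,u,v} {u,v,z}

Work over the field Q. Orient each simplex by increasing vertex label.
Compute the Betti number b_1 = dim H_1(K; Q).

n_0=9 n_1=33 n_2=25  [Q]
∂1: piv[af,ao,ap,as,au,av,az,ft] rk=8  ker:fo,fs,fu,fv,fz,op,os,ou,ov,oz,ps,pt,pu,pv,pz,st,su,sv,sz,tu,tv,tz,uv,uz,vz
∂2: piv[afs,afu,afz,asz,auv,auz,avz,fou,fst,fsu,fsv,fuv,osv,psz,ptu,ptv,ptz,puv,stu] rk=19  ker:fsz,fvz,suv,suz,tuv,uvz
b_1=(33−8)−19=6

b_1=6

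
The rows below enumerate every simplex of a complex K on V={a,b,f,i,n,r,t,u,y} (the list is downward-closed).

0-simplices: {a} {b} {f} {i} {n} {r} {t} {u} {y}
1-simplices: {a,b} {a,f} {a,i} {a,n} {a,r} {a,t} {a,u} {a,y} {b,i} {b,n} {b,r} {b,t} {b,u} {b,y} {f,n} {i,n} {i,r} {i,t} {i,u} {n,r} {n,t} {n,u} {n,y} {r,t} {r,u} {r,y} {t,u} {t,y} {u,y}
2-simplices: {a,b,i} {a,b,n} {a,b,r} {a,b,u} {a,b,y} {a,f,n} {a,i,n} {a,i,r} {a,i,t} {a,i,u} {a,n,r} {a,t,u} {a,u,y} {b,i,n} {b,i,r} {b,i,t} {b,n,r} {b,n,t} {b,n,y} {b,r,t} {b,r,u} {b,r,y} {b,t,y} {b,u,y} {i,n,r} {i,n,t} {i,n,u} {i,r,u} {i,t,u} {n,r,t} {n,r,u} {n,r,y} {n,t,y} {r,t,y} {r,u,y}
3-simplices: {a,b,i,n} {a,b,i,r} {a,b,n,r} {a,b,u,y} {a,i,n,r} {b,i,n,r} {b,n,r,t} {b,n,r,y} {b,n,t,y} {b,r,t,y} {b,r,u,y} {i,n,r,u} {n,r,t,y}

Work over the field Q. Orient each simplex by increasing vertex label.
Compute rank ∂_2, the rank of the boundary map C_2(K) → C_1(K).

n_0=9 n_1=29 n_2=35 n_3=13  [Q]
∂1: piv[ab,af,ai,an,ar,at,au,ay] rk=8  ker:bi,bn,br,bt,bu,by,fn,in,ir,it,iu,nr,nt,nu,ny,rt,ru,ry,tu,ty,uy
∂2: piv[abi,abn,abr,abu,aby,afn,ain,air,ait,aiu,anr,atu,auy,bit,bnt,bny,brt,bru,bry,bty,inu] rk=21  ker:bin,bir,bnr,buy,inr,int,iru,itu,nrt,nru,nry,nty,rty,ruy
∂3: piv[abin,abir,abnr,abuy,ainr,bnrt,bnry,bnty,brty,bruy,inru] rk=11  ker:binr,nrty
rk∂_2=21

rank∂_2=21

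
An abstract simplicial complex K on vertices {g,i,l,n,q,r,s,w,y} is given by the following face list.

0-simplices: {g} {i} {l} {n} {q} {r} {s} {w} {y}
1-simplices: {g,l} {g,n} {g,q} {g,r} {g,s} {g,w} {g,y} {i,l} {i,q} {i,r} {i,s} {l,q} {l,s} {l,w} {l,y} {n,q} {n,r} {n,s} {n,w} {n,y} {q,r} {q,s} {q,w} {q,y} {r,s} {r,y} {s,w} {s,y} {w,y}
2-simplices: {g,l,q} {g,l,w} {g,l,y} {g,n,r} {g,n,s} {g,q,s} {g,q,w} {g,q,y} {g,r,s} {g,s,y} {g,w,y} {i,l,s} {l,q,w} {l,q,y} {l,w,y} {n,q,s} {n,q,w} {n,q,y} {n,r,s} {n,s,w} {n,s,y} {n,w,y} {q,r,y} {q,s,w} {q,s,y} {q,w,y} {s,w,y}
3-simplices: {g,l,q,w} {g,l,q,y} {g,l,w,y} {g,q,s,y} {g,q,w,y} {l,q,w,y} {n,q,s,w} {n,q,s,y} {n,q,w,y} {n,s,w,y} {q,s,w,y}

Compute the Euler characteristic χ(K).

χ(K)=-4

n_0=9 n_1=29 n_2=27 n_3=11
χ=+9−29+27−11=-4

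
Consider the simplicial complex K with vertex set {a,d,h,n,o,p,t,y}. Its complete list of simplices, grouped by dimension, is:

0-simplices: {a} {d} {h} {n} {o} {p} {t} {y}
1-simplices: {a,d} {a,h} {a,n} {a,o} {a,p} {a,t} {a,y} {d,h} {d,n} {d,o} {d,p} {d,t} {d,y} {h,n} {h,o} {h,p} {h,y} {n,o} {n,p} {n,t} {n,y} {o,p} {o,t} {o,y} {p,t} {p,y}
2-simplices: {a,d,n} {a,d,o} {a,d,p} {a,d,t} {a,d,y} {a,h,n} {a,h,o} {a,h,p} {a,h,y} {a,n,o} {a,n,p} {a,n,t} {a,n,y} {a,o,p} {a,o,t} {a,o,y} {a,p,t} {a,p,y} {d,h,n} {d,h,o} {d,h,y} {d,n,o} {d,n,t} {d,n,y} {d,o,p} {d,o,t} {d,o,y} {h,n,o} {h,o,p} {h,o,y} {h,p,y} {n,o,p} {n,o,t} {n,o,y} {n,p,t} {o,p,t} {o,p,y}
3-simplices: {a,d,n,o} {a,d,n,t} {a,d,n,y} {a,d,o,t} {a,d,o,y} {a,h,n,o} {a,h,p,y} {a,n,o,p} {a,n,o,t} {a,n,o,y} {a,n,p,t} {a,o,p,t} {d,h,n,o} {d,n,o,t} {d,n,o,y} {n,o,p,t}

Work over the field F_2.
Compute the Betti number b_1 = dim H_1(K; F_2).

b_1=0

n_0=8 n_1=26 n_2=37 n_3=16  [Z2]
∂1: piv[ad,ah,an,ao,ap,at,ay] rk=7  ker:dh,dn,do,dp,dt,dy,hn,ho,hp,hy,no,np,nt,ny,op,ot,oy,pt,py
∂2: piv[adn,ado,adp,adt,ady,ahn,aho,ahp,ahy,ano,anp,ant,any,aop,aot,aoy,apt,apy,dhn] rk=19  ker:dho,dhy,dno,dnt,dny,dop,dot,doy,hno,hop,hoy,hpy,nop,not,noy,npt,opt,opy
∂3: piv[adno,adnt,adny,adot,adoy,ahno,ahpy,anop,anot,anoy,anpt,aopt,dhno] rk=13  ker:dnot,dnoy,nopt
b_1=(26−7)−19=0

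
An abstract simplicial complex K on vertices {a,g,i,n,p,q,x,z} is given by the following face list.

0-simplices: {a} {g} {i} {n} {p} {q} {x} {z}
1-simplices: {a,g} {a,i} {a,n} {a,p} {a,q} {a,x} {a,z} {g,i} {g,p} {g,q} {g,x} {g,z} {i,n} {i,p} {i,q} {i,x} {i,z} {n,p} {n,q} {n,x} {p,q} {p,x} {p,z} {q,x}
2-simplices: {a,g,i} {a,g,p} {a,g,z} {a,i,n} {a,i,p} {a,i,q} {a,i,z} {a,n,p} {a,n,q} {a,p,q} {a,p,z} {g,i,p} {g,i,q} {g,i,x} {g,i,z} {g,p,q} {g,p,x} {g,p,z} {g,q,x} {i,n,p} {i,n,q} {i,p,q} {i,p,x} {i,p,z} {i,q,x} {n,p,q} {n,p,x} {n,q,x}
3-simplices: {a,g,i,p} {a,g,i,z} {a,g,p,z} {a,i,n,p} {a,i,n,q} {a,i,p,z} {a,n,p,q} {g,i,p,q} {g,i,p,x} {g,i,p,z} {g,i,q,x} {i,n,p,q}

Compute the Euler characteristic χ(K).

n_0=8 n_1=24 n_2=28 n_3=12
χ=+8−24+28−12=0

χ(K)=0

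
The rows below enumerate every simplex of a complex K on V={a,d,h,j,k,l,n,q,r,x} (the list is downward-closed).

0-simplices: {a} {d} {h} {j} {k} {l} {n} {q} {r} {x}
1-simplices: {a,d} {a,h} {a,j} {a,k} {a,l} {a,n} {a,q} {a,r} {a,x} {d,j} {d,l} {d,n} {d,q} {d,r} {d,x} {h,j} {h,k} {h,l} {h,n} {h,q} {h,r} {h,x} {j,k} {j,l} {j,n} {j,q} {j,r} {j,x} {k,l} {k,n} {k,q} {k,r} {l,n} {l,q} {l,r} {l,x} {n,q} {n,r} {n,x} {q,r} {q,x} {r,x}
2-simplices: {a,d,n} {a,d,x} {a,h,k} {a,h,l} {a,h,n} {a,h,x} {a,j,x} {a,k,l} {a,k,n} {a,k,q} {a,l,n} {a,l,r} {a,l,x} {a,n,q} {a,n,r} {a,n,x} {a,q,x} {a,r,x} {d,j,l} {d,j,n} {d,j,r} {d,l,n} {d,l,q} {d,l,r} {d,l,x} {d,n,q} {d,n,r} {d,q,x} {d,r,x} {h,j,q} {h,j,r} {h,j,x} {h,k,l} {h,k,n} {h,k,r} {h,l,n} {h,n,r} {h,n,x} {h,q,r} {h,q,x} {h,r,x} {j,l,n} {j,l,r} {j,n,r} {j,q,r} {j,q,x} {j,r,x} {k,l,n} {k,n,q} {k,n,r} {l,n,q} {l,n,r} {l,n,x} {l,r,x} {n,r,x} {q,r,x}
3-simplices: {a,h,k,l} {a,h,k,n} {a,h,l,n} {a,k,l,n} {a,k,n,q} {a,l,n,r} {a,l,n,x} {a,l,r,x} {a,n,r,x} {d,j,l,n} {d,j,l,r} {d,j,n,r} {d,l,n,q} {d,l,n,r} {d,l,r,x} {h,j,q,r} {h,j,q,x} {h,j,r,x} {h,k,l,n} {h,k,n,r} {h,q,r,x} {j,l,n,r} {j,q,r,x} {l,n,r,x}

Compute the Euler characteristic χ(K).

n_0=10 n_1=42 n_2=56 n_3=24
χ=+10−42+56−24=0

χ(K)=0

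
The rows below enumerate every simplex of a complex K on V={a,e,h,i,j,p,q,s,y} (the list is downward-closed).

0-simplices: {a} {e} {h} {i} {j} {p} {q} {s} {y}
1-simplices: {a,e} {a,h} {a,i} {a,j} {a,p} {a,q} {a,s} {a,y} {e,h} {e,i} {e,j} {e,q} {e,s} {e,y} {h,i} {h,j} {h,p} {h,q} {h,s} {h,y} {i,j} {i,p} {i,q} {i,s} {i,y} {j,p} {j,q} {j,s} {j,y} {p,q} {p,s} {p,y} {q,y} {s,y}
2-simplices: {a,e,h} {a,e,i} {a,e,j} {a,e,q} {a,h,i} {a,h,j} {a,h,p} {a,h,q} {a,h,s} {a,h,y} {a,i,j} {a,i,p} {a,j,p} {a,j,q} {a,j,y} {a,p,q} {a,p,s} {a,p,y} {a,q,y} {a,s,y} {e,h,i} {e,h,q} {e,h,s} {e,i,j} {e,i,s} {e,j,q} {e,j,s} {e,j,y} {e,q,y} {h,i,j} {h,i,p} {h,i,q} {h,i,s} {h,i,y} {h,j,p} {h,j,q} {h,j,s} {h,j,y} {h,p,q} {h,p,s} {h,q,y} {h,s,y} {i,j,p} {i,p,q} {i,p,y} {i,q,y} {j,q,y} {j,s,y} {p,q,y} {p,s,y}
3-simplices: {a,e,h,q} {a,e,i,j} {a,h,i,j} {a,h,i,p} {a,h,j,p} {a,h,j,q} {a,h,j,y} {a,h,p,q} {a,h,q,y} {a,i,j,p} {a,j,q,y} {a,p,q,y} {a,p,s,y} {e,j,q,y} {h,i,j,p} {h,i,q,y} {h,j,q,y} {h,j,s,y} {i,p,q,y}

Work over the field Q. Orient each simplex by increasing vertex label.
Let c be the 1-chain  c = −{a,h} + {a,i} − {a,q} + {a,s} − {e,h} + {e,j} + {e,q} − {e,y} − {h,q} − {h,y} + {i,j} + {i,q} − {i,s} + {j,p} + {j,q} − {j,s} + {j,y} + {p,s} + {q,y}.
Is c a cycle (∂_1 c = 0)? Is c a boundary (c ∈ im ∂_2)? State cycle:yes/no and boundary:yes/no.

cycle:yes boundary:yes

n_0=9 n_1=34 n_2=50 n_3=19  [Q]
∂1: piv[ae,ah,ai,aj,ap,aq,as,ay] rk=8  ker:eh,ei,ej,eq,es,ey,hi,hj,hp,hq,hs,hy,ij,ip,iq,is,iy,jp,jq,js,jy,pq,ps,py,qy,sy
∂2: piv[aeh,aei,aej,aeq,ahi,ahj,ahp,ahq,ahs,ahy,aij,aip,ajp,ajq,ajy,apq,aps,apy,aqy,asy,ehs,eis,ejs,ejy,hiq,hiy] rk=26  ker:ehi,ehq,eij,ejq,eqy,hij,hip,his,hjp,hjq,hjs,hjy,hpq,hps,hqy,hsy,ijp,ipq,ipy,iqy,jqy,jsy,pqy,psy
∂3: piv[aehq,aeij,ahij,ahip,ahjp,ahjq,ahjy,ahpq,ahqy,aijp,ajqy,apqy,apsy,ejqy,hiqy,hjsy,ipqy] rk=17  ker:hijp,hjqy
∂1c = 0
c vs im∂2: reduces to 0 ⇒ boundary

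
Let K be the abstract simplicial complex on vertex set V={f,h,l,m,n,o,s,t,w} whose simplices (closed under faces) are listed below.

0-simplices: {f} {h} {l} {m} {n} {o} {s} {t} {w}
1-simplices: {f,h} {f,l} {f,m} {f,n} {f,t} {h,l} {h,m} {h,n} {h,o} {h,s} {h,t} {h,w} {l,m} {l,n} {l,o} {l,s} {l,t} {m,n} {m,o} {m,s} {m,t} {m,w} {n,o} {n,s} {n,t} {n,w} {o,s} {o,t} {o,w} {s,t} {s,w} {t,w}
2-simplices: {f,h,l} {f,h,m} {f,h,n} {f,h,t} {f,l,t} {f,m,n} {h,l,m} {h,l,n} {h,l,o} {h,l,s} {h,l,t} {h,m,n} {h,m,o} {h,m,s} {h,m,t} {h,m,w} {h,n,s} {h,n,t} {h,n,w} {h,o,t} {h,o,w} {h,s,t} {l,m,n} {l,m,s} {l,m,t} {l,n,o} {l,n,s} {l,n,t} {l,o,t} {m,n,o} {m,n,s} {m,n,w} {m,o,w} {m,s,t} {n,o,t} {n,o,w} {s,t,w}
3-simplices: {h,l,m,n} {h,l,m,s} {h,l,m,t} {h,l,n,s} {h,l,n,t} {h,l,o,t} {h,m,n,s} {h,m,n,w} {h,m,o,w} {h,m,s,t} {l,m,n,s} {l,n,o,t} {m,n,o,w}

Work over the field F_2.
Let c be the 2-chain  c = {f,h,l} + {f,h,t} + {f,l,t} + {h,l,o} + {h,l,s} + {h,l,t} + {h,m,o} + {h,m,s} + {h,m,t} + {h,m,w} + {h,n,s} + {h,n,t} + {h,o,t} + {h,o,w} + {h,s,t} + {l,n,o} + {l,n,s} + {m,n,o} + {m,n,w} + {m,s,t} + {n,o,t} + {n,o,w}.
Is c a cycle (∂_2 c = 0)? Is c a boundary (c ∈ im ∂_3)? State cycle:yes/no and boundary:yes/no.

n_0=9 n_1=32 n_2=37 n_3=13  [Z2]
∂1: piv[fh,fl,fm,fn,ft,ho,hs,hw] rk=8  ker:hl,hm,hn,ht,lm,ln,lo,ls,lt,mn,mo,ms,mt,mw,no,ns,nt,nw,os,ot,ow,st,sw,tw
∂2: piv[fhl,fhm,fhn,fht,flt,fmn,hlm,hln,hlo,hls,hmo,hms,hmt,hmw,hns,hnt,hnw,hot,how,hst,lno,stw] rk=22  ker:hlt,hmn,lmn,lms,lmt,lns,lnt,lot,mno,mns,mnw,mow,mst,not,now
∂3: piv[hlmn,hlms,hlmt,hlns,hlnt,hlot,hmns,hmnw,hmow,hmst,lnot,mnow] rk=12  ker:lmns
∂2c = 0
c vs im∂3: residual ≠ 0 ⇒ not boundary

cycle:yes boundary:no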